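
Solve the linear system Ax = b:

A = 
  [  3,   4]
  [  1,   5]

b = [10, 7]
Row reduce the augmented matrix [A|b]:
R2 → R2 - (1/3)·R1
REF = 
  [   3,    4,   10]
  [   0, 11/3, 11/3]

Back-substitution:
x₂ = (11/3) / (11/3) = 1
x₁ = (10 - (4)(1)) / 3 = 2

x = [2, 1]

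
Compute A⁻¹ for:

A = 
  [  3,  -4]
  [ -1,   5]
det(A) = (3)(5) - (-4)(-1) = 11
For a 2×2 matrix, A⁻¹ = (1/det(A)) · [[d, -b], [-c, a]]
    = (1/11) · [[5, 4], [1, 3]]

A⁻¹ = 
  [5/11, 4/11]
  [1/11, 3/11]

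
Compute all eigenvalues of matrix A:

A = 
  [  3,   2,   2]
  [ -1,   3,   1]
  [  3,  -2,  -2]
Characteristic polynomial: det(λI - A) = λ³ - 4λ² - 5λ + 24
Testing integer divisors of the constant term: p(3) = 0, so (λ - 3) is a factor:
p(λ) = (λ - 3)(λ² - λ - 8)
λ² - λ - 8 = 0  ⇒  λ = (1 ± √((-1)² - 4·(-8)))/2 = (1 ± √(33))/2
  = (1 + √33)/2,  (1 - √33)/2

λ = 3, (1 + √33)/2, (1 - √33)/2  (≈ 3, 3.372, -2.372)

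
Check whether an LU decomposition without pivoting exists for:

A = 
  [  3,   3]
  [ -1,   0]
Yes.
A[1,1] = 3 ≠ 0, so Gaussian elimination proceeds without a row swap: multiplier ℓ₂₁ = (-1)/(3) = -1/3, and U[2,2] = 0 - (-1/3)(3) = 1.
L = 
  [   1,    0]
  [-1/3,    1]
U = 
  [  3,   3]
  [  0,   1]
Check row 2 of LU: [(-1/3)(3), (-1/3)(3) + 1] = [-1, 0] = row 2 of A ✓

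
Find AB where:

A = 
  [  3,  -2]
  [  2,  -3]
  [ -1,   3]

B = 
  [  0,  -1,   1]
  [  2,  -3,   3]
AB = 
  [ -4,   3,  -3]
  [ -6,   7,  -7]
  [  6,  -8,   8]

A is 3×2 and B is 2×3, so AB is 3×3. Each entry is (row of A)·(column of B):
AB[1,1] = (3)(0) + (-2)(2) = -4
AB[1,2] = (3)(-1) + (-2)(-3) = 3
AB[1,3] = (3)(1) + (-2)(3) = -3
AB[2,1] = (2)(0) + (-3)(2) = -6
AB[2,2] = (2)(-1) + (-3)(-3) = 7
AB[2,3] = (2)(1) + (-3)(3) = -7
AB[3,1] = (-1)(0) + (3)(2) = 6
AB[3,2] = (-1)(-1) + (3)(-3) = -8
AB[3,3] = (-1)(1) + (3)(3) = 8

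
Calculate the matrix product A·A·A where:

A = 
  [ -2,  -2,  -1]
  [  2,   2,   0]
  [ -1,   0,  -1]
A² = A·A:
A²[1,1] = (-2)(-2) + (-2)(2) + (-1)(-1) = 1
A²[1,2] = (-2)(-2) + (-2)(2) + (-1)(0) = 0
A²[1,3] = (-2)(-1) + (-2)(0) + (-1)(-1) = 3
A²[2,1] = (2)(-2) + (2)(2) + (0)(-1) = 0
A²[2,2] = (2)(-2) + (2)(2) + (0)(0) = 0
A²[2,3] = (2)(-1) + (2)(0) + (0)(-1) = -2
A²[3,1] = (-1)(-2) + (0)(2) + (-1)(-1) = 3
A²[3,2] = (-1)(-2) + (0)(2) + (-1)(0) = 2
A²[3,3] = (-1)(-1) + (0)(0) + (-1)(-1) = 2
A² = 
  [  1,   0,   3]
  [  0,   0,  -2]
  [  3,   2,   2]

A^3 = A^2·A:
A^3[1,1] = (1)(-2) + (0)(2) + (3)(-1) = -5
A^3[1,2] = (1)(-2) + (0)(2) + (3)(0) = -2
A^3[1,3] = (1)(-1) + (0)(0) + (3)(-1) = -4
A^3[2,1] = (0)(-2) + (0)(2) + (-2)(-1) = 2
A^3[2,2] = (0)(-2) + (0)(2) + (-2)(0) = 0
A^3[2,3] = (0)(-1) + (0)(0) + (-2)(-1) = 2
A^3[3,1] = (3)(-2) + (2)(2) + (2)(-1) = -4
A^3[3,2] = (3)(-2) + (2)(2) + (2)(0) = -2
A^3[3,3] = (3)(-1) + (2)(0) + (2)(-1) = -5
A^3 = 
  [ -5,  -2,  -4]
  [  2,   0,   2]
  [ -4,  -2,  -5]

Therefore
A^3 = 
  [ -5,  -2,  -4]
  [  2,   0,   2]
  [ -4,  -2,  -5]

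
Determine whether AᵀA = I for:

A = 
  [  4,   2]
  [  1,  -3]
No

AᵀA = 
  [ 17,   5]
  [  5,  13]
≠ I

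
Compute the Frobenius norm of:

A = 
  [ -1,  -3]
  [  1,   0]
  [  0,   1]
||A||_F = 3.464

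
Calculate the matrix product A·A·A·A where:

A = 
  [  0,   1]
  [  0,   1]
A^4 = 
  [  0,   1]
  [  0,   1]

A² = A·A:
A²[1,1] = (0)(0) + (1)(0) = 0
A²[1,2] = (0)(1) + (1)(1) = 1
A²[2,1] = (0)(0) + (1)(0) = 0
A²[2,2] = (0)(1) + (1)(1) = 1
A² = 
  [  0,   1]
  [  0,   1]

A^3 = A^2·A:
A^3[1,1] = (0)(0) + (1)(0) = 0
A^3[1,2] = (0)(1) + (1)(1) = 1
A^3[2,1] = (0)(0) + (1)(0) = 0
A^3[2,2] = (0)(1) + (1)(1) = 1
A^3 = 
  [  0,   1]
  [  0,   1]

A^4 = A^3·A:
A^4[1,1] = (0)(0) + (1)(0) = 0
A^4[1,2] = (0)(1) + (1)(1) = 1
A^4[2,1] = (0)(0) + (1)(0) = 0
A^4[2,2] = (0)(1) + (1)(1) = 1
A^4 = 
  [  0,   1]
  [  0,   1]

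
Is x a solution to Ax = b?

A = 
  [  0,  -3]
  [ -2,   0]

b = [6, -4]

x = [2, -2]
Yes

Ax = [6, -4] = b ✓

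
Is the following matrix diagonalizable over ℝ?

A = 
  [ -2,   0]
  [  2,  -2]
No

tr(A) = -4, det(A) = 4
Characteristic polynomial: λ² - tr(A)λ + det(A) = λ² + 4λ + 4
λ² + 4λ + 4 = (λ + 2)²
Eigenvalues: -2, -2
λ=-2: alg. mult. = 2, geom. mult. = 2 - rank(A - (-2)I) = 2 - 1 = 1
Sum of geometric multiplicities = 1 < n = 2, so there aren't enough independent eigenvectors.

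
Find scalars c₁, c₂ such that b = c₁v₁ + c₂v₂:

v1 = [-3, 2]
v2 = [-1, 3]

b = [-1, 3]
c1 = 0, c2 = 1

b = 0·v1 + 1·v2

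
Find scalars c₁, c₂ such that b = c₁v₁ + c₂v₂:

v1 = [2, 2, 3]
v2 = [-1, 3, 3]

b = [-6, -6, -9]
c1 = -3, c2 = 0

b = -3·v1 + 0·v2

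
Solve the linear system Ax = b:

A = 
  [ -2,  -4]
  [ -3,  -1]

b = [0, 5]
Row reduce the augmented matrix [A|b]:
R2 → R2 - (3/2)·R1
REF = 
  [ -2,  -4,   0]
  [  0,   5,   5]

Back-substitution:
x₂ = 5 / 5 = 1
x₁ = (0 - (-4)(1)) / (-2) = -2

x = [-2, 1]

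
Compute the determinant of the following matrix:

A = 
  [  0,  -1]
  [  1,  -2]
1

For a 2×2 matrix, det = ad - bc = (0)(-2) - (-1)(1) = 1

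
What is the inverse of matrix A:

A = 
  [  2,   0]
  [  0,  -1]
det(A) = (2)(-1) - (0)(0) = -2
For a 2×2 matrix, A⁻¹ = (1/det(A)) · [[d, -b], [-c, a]]
    = (-1/2) · [[-1, 0], [0, 2]]

A⁻¹ = 
  [1/2,   0]
  [  0,  -1]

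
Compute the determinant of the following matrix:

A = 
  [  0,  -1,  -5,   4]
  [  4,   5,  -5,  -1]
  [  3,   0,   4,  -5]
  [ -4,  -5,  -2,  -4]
-1069

Cofactor expansion along row 1: det(A) = a₁₁M₁₁ - a₁₂M₁₂ + a₁₃M₁₃ - a₁₄M₁₄

M₁₁ = det[[5, -5, -1]; [0, 4, -5]; [-5, -2, -4]]
  = (5)·((4)(-4) - (-5)(-2)) - (-5)·((0)(-4) - (-5)(-5)) + (-1)·((0)(-2) - (4)(-5))
  = (5)(-26) - (-5)(-25) + (-1)(20)
  = -275
M₁₂ = det[[4, -5, -1]; [3, 4, -5]; [-4, -2, -4]]
  = (4)·((4)(-4) - (-5)(-2)) - (-5)·((3)(-4) - (-5)(-4)) + (-1)·((3)(-2) - (4)(-4))
  = (4)(-26) - (-5)(-32) + (-1)(10)
  = -274
M₁₃ = det[[4, 5, -1]; [3, 0, -5]; [-4, -5, -4]]
  = (4)·((0)(-4) - (-5)(-5)) - (5)·((3)(-4) - (-5)(-4)) + (-1)·((3)(-5) - (0)(-4))
  = (4)(-25) - (5)(-32) + (-1)(-15)
  = 75
M₁₄ = det[[4, 5, -5]; [3, 0, 4]; [-4, -5, -2]]
  = (4)·((0)(-2) - (4)(-5)) - (5)·((3)(-2) - (4)(-4)) + (-5)·((3)(-5) - (0)(-4))
  = (4)(20) - (5)(10) + (-5)(-15)
  = 105

det(A) = (0)(-275) - (-1)(-274) + (-5)(75) - (4)(105) = -1069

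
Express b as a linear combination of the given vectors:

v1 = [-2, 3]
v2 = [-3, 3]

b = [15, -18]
c1 = -3, c2 = -3

b = -3·v1 + -3·v2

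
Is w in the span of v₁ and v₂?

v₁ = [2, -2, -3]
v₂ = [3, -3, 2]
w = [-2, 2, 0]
Yes

Form the augmented matrix and row-reduce:
[v₁|v₂|w] = 
  [  2,   3,  -2]
  [ -2,  -3,   2]
  [ -3,   2,   0]
R2 → R2 + (1)·R1
R3 → R3 + (3/2)·R1
Swap R2 ↔ R3
REF = 
  [   2,    3,   -2]
  [   0, 13/2,   -3]
  [   0,    0,    0]

No row of the form [0 0 | nonzero], so the system is consistent. Back-substitution gives c₁ = -4/13, c₂ = -6/13: w = (-4/13)·v₁ + (-6/13)·v₂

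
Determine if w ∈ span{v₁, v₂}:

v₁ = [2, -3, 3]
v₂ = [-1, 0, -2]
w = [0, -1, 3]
No

Form the augmented matrix and row-reduce:
[v₁|v₂|w] = 
  [  2,  -1,   0]
  [ -3,   0,  -1]
  [  3,  -2,   3]
R2 → R2 + (3/2)·R1
R3 → R3 - (3/2)·R1
R3 → R3 - (1/3)·R2
REF = 
  [   2,   -1,    0]
  [   0, -3/2,   -1]
  [   0,    0, 10/3]

Row 3 reads [0 0 | 10/3], i.e. 0 = 10/3, so the system is inconsistent and w ∉ span{v₁, v₂}.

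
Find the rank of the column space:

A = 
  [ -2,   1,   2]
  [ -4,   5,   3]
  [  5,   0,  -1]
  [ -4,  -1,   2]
dim(Col(A)) = 3

Row reduce:
R2 → R2 - (2)·R1
R3 → R3 + (5/2)·R1
R4 → R4 - (2)·R1
R3 → R3 - (5/6)·R2
R4 → R4 + (1)·R2
R4 → R4 + (18/29)·R3
REF = 
  [  -2,    1,    2]
  [   0,    3,   -1]
  [   0,    0, 29/6]
  [   0,    0,    0]
Pivot columns: 1, 2, 3 → 3 pivots.
dim(Col(A)) = number of pivot columns = 3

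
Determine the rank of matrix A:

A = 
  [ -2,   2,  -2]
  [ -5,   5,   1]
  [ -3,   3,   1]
Row reduce:
R2 → R2 - (5/2)·R1
R3 → R3 - (3/2)·R1
R3 → R3 - (2/3)·R2
REF = 
  [ -2,   2,  -2]
  [  0,   0,   6]
  [  0,   0,   0]
Pivot columns: 1, 3 → 2 pivots.

rank(A) = 2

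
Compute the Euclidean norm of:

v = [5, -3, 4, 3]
7.681

||v||₂ = √((5)² + (-3)² + (4)² + (3)²) = √59 = 7.681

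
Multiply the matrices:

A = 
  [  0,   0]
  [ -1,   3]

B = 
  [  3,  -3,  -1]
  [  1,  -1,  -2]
AB = 
  [  0,   0,   0]
  [  0,   0,  -5]

A is 2×2 and B is 2×3, so AB is 2×3. Each entry is (row of A)·(column of B):
AB[1,1] = (0)(3) + (0)(1) = 0
AB[1,2] = (0)(-3) + (0)(-1) = 0
AB[1,3] = (0)(-1) + (0)(-2) = 0
AB[2,1] = (-1)(3) + (3)(1) = 0
AB[2,2] = (-1)(-3) + (3)(-1) = 0
AB[2,3] = (-1)(-1) + (3)(-2) = -5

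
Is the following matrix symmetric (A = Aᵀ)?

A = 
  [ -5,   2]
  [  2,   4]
Yes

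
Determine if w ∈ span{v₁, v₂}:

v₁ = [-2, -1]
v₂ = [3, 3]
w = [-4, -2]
Yes

Form the augmented matrix and row-reduce:
[v₁|v₂|w] = 
  [ -2,   3,  -4]
  [ -1,   3,  -2]
R2 → R2 - (1/2)·R1
REF = 
  [ -2,   3,  -4]
  [  0, 3/2,   0]

No row of the form [0 0 | nonzero], so the system is consistent. Back-substitution gives c₁ = 2, c₂ = 0: w = (2)·v₁ + (0)·v₂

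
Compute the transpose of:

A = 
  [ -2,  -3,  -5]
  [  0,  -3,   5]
Aᵀ = 
  [ -2,   0]
  [ -3,  -3]
  [ -5,   5]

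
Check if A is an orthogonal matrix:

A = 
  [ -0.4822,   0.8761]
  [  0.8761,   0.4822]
Yes

AᵀA = 
  [  1.0001,   0]
  [  0,   1.0001]
≈ I (equal to I up to the 4-dp rounding of the entries)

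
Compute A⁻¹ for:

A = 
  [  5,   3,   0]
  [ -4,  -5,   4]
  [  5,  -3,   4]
det(A) = (5)·((-5)(4) - (4)(-3)) - (3)·((-4)(4) - (4)(5)) + (0)·((-4)(-3) - (-5)(5))
  = (5)(-8) - (3)(-36) + (0)(37)
  = 68
det(A) = 68 ≠ 0, so A is invertible.

Cofactors Cᵢⱼ = (-1)ⁱ⁺ʲ·Mᵢⱼ:
C = 
  [ -8,  36,  37]
  [-12,  20,  30]
  [ 12, -20, -13]

adj(A) = Cᵀ:
adj(A) = 
  [ -8, -12,  12]
  [ 36,  20, -20]
  [ 37,  30, -13]

A⁻¹ = (1/68) · adj(A):
A⁻¹ = 
  [ -2/17,  -3/17,   3/17]
  [  9/17,   5/17,  -5/17]
  [ 37/68,  15/34, -13/68]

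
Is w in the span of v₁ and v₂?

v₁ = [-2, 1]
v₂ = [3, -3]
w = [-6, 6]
Yes

Form the augmented matrix and row-reduce:
[v₁|v₂|w] = 
  [ -2,   3,  -6]
  [  1,  -3,   6]
R2 → R2 + (1/2)·R1
REF = 
  [  -2,    3,   -6]
  [   0, -3/2,    3]

No row of the form [0 0 | nonzero], so the system is consistent. Back-substitution gives c₁ = 0, c₂ = -2: w = (0)·v₁ + (-2)·v₂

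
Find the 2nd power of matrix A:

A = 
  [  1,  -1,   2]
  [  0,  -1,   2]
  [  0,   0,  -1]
A² = A·A:
A²[1,1] = (1)(1) + (-1)(0) + (2)(0) = 1
A²[1,2] = (1)(-1) + (-1)(-1) + (2)(0) = 0
A²[1,3] = (1)(2) + (-1)(2) + (2)(-1) = -2
A²[2,1] = (0)(1) + (-1)(0) + (2)(0) = 0
A²[2,2] = (0)(-1) + (-1)(-1) + (2)(0) = 1
A²[2,3] = (0)(2) + (-1)(2) + (2)(-1) = -4
A²[3,1] = (0)(1) + (0)(0) + (-1)(0) = 0
A²[3,2] = (0)(-1) + (0)(-1) + (-1)(0) = 0
A²[3,3] = (0)(2) + (0)(2) + (-1)(-1) = 1
A² = 
  [  1,   0,  -2]
  [  0,   1,  -4]
  [  0,   0,   1]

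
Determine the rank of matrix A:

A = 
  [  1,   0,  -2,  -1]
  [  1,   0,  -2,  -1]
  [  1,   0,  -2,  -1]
rank(A) = 1

Row reduce:
R2 → R2 - (1)·R1
R3 → R3 - (1)·R1
REF = 
  [  1,   0,  -2,  -1]
  [  0,   0,   0,   0]
  [  0,   0,   0,   0]
Pivot columns: 1 → 1 pivot.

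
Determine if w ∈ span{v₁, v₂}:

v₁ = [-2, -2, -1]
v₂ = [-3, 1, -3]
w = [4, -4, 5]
Yes

Form the augmented matrix and row-reduce:
[v₁|v₂|w] = 
  [ -2,  -3,   4]
  [ -2,   1,  -4]
  [ -1,  -3,   5]
R2 → R2 - (1)·R1
R3 → R3 - (1/2)·R1
R3 → R3 + (3/8)·R2
REF = 
  [ -2,  -3,   4]
  [  0,   4,  -8]
  [  0,   0,   0]

No row of the form [0 0 | nonzero], so the system is consistent. Back-substitution gives c₁ = 1, c₂ = -2: w = (1)·v₁ + (-2)·v₂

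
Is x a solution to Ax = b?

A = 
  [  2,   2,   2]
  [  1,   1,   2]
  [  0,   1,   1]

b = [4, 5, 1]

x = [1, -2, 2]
No

Ax = [2, 3, 0] ≠ b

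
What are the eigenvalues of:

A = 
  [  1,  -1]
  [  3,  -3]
λ = 0, -2

tr(A) = -2, det(A) = 0
Characteristic polynomial: λ² - tr(A)λ + det(A) = λ² + 2λ
λ² + 2λ = λ(λ + 2)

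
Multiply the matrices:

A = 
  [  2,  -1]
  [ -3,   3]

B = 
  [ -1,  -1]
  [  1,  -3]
A is 2×2 and B is 2×2, so AB is 2×2. Each entry is (row of A)·(column of B):
AB[1,1] = (2)(-1) + (-1)(1) = -3
AB[1,2] = (2)(-1) + (-1)(-3) = 1
AB[2,1] = (-3)(-1) + (3)(1) = 6
AB[2,2] = (-3)(-1) + (3)(-3) = -6

AB = 
  [ -3,   1]
  [  6,  -6]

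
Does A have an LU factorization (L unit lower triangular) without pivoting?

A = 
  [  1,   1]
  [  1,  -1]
Yes.
A[1,1] = 1 ≠ 0, so Gaussian elimination proceeds without a row swap: multiplier ℓ₂₁ = (1)/(1) = 1, and U[2,2] = -1 - (1)(1) = -2.
L = 
  [  1,   0]
  [  1,   1]
U = 
  [  1,   1]
  [  0,  -2]
Check row 2 of LU: [(1)(1), (1)(1) + (-2)] = [1, -1] = row 2 of A ✓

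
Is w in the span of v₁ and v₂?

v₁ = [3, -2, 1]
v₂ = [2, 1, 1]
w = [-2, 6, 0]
Yes

Form the augmented matrix and row-reduce:
[v₁|v₂|w] = 
  [  3,   2,  -2]
  [ -2,   1,   6]
  [  1,   1,   0]
R2 → R2 + (2/3)·R1
R3 → R3 - (1/3)·R1
R3 → R3 - (1/7)·R2
REF = 
  [   3,    2,   -2]
  [   0,  7/3, 14/3]
  [   0,    0,    0]

No row of the form [0 0 | nonzero], so the system is consistent. Back-substitution gives c₁ = -2, c₂ = 2: w = (-2)·v₁ + (2)·v₂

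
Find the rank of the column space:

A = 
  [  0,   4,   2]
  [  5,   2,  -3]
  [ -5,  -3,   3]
Row reduce:
Swap R1 ↔ R2
R3 → R3 + (1)·R1
R3 → R3 + (1/4)·R2
REF = 
  [  5,   2,  -3]
  [  0,   4,   2]
  [  0,   0, 1/2]
Pivot columns: 1, 2, 3 → 3 pivots.
dim(Col(A)) = number of pivot columns = 3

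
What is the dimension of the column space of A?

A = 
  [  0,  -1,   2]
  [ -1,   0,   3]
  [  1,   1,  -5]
Row reduce:
Swap R1 ↔ R2
R3 → R3 + (1)·R1
R3 → R3 + (1)·R2
REF = 
  [ -1,   0,   3]
  [  0,  -1,   2]
  [  0,   0,   0]
Pivot columns: 1, 2 → 2 pivots.
dim(Col(A)) = number of pivot columns = 2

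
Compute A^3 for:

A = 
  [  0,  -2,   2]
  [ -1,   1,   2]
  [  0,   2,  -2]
A² = A·A:
A²[1,1] = (0)(0) + (-2)(-1) + (2)(0) = 2
A²[1,2] = (0)(-2) + (-2)(1) + (2)(2) = 2
A²[1,3] = (0)(2) + (-2)(2) + (2)(-2) = -8
A²[2,1] = (-1)(0) + (1)(-1) + (2)(0) = -1
A²[2,2] = (-1)(-2) + (1)(1) + (2)(2) = 7
A²[2,3] = (-1)(2) + (1)(2) + (2)(-2) = -4
A²[3,1] = (0)(0) + (2)(-1) + (-2)(0) = -2
A²[3,2] = (0)(-2) + (2)(1) + (-2)(2) = -2
A²[3,3] = (0)(2) + (2)(2) + (-2)(-2) = 8
A² = 
  [  2,   2,  -8]
  [ -1,   7,  -4]
  [ -2,  -2,   8]

A^3 = A^2·A:
A^3[1,1] = (2)(0) + (2)(-1) + (-8)(0) = -2
A^3[1,2] = (2)(-2) + (2)(1) + (-8)(2) = -18
A^3[1,3] = (2)(2) + (2)(2) + (-8)(-2) = 24
A^3[2,1] = (-1)(0) + (7)(-1) + (-4)(0) = -7
A^3[2,2] = (-1)(-2) + (7)(1) + (-4)(2) = 1
A^3[2,3] = (-1)(2) + (7)(2) + (-4)(-2) = 20
A^3[3,1] = (-2)(0) + (-2)(-1) + (8)(0) = 2
A^3[3,2] = (-2)(-2) + (-2)(1) + (8)(2) = 18
A^3[3,3] = (-2)(2) + (-2)(2) + (8)(-2) = -24
A^3 = 
  [ -2, -18,  24]
  [ -7,   1,  20]
  [  2,  18, -24]

Therefore
A^3 = 
  [ -2, -18,  24]
  [ -7,   1,  20]
  [  2,  18, -24]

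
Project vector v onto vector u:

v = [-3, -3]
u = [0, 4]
v·u = (-3)(0) + (-3)(4) = -12
u·u = (0)² + (4)² = 16
proj_u(v) = (v·u / u·u) × u = (-12/16) × u = (-3/4) × u

proj_u(v) = [0, -3]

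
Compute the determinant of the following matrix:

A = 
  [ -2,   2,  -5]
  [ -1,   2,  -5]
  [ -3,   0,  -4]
8

Cofactor expansion along row 1:
det(A) = (-2)·((2)(-4) - (-5)(0)) - (2)·((-1)(-4) - (-5)(-3)) + (-5)·((-1)(0) - (2)(-3))
  = (-2)(-8) - (2)(-11) + (-5)(6)
  = 8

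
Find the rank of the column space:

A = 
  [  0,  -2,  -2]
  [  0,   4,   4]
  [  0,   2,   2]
dim(Col(A)) = 1

Row reduce:
R2 → R2 + (2)·R1
R3 → R3 + (1)·R1
REF = 
  [  0,  -2,  -2]
  [  0,   0,   0]
  [  0,   0,   0]
Pivot columns: 2 → 1 pivot.
dim(Col(A)) = number of pivot columns = 1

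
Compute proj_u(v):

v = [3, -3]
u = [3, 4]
proj_u(v) = [-9/25, -12/25]

v·u = (3)(3) + (-3)(4) = -3
u·u = (3)² + (4)² = 25
proj_u(v) = (v·u / u·u) × u = (-3/25) × u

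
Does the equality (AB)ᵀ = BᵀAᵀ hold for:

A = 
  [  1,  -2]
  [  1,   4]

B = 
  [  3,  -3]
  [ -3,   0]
Yes

(AB)ᵀ = 
  [  9,  -9]
  [ -3,  -3]

BᵀAᵀ = 
  [  9,  -9]
  [ -3,  -3]

Both sides are equal — this is the standard identity (AB)ᵀ = BᵀAᵀ, which holds for all A, B.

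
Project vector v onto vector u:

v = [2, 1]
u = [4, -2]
proj_u(v) = [6/5, -3/5]

v·u = (2)(4) + (1)(-2) = 6
u·u = (4)² + (-2)² = 20
proj_u(v) = (v·u / u·u) × u = (6/20) × u = (3/10) × u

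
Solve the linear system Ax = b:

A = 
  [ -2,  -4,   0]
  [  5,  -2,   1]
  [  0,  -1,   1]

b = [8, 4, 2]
Row reduce the augmented matrix [A|b]:
R2 → R2 + (5/2)·R1
R3 → R3 - (1/12)·R2
REF = 
  [   -2,    -4,     0,     8]
  [    0,   -12,     1,    24]
  [    0,     0, 11/12,     0]

Back-substitution:
x₃ = 0 / (11/12) = 0
x₂ = (24 - (1)(0)) / (-12) = -2
x₁ = (8 - (-4)(-2) - (0)(0)) / (-2) = 0

x = [0, -2, 0]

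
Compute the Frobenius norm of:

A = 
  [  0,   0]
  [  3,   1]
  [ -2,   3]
||A||_F = 4.796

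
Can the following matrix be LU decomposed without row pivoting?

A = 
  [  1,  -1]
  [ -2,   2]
Yes.
A[1,1] = 1 ≠ 0, so Gaussian elimination proceeds without a row swap: multiplier ℓ₂₁ = (-2)/(1) = -2, and U[2,2] = 2 - (-2)(-1) = 0.
L = 
  [  1,   0]
  [ -2,   1]
U = 
  [  1,  -1]
  [  0,   0]
Check row 2 of LU: [(-2)(1), (-2)(-1) + 0] = [-2, 2] = row 2 of A ✓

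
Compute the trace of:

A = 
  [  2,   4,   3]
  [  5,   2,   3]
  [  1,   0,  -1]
3

tr(A) = 2 + 2 + -1 = 3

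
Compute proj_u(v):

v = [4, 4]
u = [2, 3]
proj_u(v) = [40/13, 60/13]

v·u = (4)(2) + (4)(3) = 20
u·u = (2)² + (3)² = 13
proj_u(v) = (v·u / u·u) × u = (20/13) × u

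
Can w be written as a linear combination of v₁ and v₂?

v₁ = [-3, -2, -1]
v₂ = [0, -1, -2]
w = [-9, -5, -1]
Yes

Form the augmented matrix and row-reduce:
[v₁|v₂|w] = 
  [ -3,   0,  -9]
  [ -2,  -1,  -5]
  [ -1,  -2,  -1]
R2 → R2 - (2/3)·R1
R3 → R3 - (1/3)·R1
R3 → R3 - (2)·R2
REF = 
  [ -3,   0,  -9]
  [  0,  -1,   1]
  [  0,   0,   0]

No row of the form [0 0 | nonzero], so the system is consistent. Back-substitution gives c₁ = 3, c₂ = -1: w = (3)·v₁ + (-1)·v₂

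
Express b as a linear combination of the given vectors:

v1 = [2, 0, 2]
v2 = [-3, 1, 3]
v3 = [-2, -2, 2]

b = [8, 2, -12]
c1 = -1, c2 = -2, c3 = -2

b = -1·v1 + -2·v2 + -2·v3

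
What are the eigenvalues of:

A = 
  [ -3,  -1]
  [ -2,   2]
tr(A) = -1, det(A) = -8
Characteristic polynomial: λ² - tr(A)λ + det(A) = λ² + λ - 8
λ² + λ - 8 = 0  ⇒  λ = (-1 ± √((1)² - 4·(-8)))/2 = (-1 ± √(33))/2
  = (-1 + √33)/2,  (-1 - √33)/2

λ = (-1 + √33)/2, (-1 - √33)/2  (≈ 2.372, -3.372)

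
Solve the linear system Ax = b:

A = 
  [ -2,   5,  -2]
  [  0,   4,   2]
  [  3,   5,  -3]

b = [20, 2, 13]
Row reduce the augmented matrix [A|b]:
R3 → R3 + (3/2)·R1
R3 → R3 - (25/8)·R2
REF = 
  [   -2,     5,    -2,    20]
  [    0,     4,     2,     2]
  [    0,     0, -49/4, 147/4]

Back-substitution:
x₃ = (147/4) / (-49/4) = -3
x₂ = (2 - (2)(-3)) / 4 = 2
x₁ = (20 - (5)(2) - (-2)(-3)) / (-2) = -2

x = [-2, 2, -3]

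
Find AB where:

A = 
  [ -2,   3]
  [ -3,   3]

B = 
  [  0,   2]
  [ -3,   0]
A is 2×2 and B is 2×2, so AB is 2×2. Each entry is (row of A)·(column of B):
AB[1,1] = (-2)(0) + (3)(-3) = -9
AB[1,2] = (-2)(2) + (3)(0) = -4
AB[2,1] = (-3)(0) + (3)(-3) = -9
AB[2,2] = (-3)(2) + (3)(0) = -6

AB = 
  [ -9,  -4]
  [ -9,  -6]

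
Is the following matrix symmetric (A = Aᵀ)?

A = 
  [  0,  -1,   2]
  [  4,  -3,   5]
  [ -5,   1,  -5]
No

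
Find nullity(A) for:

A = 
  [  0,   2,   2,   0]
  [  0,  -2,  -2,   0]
nullity(A) = 3

Row reduce:
R2 → R2 + (1)·R1
REF = 
  [  0,   2,   2,   0]
  [  0,   0,   0,   0]
Pivot columns: 2 → 1 pivot.
rank(A) = 1, so nullity(A) = 4 - 1 = 3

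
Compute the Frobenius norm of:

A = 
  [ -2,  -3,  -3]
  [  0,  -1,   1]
||A||_F = 4.899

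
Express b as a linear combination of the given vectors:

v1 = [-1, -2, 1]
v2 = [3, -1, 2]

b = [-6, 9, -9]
c1 = -3, c2 = -3

b = -3·v1 + -3·v2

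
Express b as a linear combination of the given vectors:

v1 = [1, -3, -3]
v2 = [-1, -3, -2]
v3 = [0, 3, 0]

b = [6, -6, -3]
c1 = 3, c2 = -3, c3 = -2

b = 3·v1 + -3·v2 + -2·v3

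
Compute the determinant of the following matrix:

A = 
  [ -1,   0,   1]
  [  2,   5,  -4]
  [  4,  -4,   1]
-17

Cofactor expansion along row 1:
det(A) = (-1)·((5)(1) - (-4)(-4)) - (0)·((2)(1) - (-4)(4)) + (1)·((2)(-4) - (5)(4))
  = (-1)(-11) - (0)(18) + (1)(-28)
  = -17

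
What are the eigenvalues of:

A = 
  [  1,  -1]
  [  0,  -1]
tr(A) = 0, det(A) = -1
Characteristic polynomial: λ² - tr(A)λ + det(A) = λ² - 1
λ² - 1 = (λ + 1)(λ - 1)

λ = 1, -1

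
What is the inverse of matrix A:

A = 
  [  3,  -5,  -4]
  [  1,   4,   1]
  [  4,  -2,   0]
det(A) = (3)·((4)(0) - (1)(-2)) - (-5)·((1)(0) - (1)(4)) + (-4)·((1)(-2) - (4)(4))
  = (3)(2) - (-5)(-4) + (-4)(-18)
  = 58
det(A) = 58 ≠ 0, so A is invertible.

Cofactors Cᵢⱼ = (-1)ⁱ⁺ʲ·Mᵢⱼ:
C = 
  [  2,   4, -18]
  [  8,  16, -14]
  [ 11,  -7,  17]

adj(A) = Cᵀ:
adj(A) = 
  [  2,   8,  11]
  [  4,  16,  -7]
  [-18, -14,  17]

A⁻¹ = (1/58) · adj(A):
A⁻¹ = 
  [ 1/29,  4/29, 11/58]
  [ 2/29,  8/29, -7/58]
  [-9/29, -7/29, 17/58]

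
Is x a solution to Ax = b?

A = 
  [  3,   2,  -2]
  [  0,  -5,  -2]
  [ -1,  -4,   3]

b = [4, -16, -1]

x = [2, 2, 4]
No

Ax = [2, -18, 2] ≠ b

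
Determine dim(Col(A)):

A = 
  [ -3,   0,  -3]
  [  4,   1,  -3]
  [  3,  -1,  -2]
Row reduce:
R2 → R2 + (4/3)·R1
R3 → R3 + (1)·R1
R3 → R3 + (1)·R2
REF = 
  [ -3,   0,  -3]
  [  0,   1,  -7]
  [  0,   0, -12]
Pivot columns: 1, 2, 3 → 3 pivots.
dim(Col(A)) = number of pivot columns = 3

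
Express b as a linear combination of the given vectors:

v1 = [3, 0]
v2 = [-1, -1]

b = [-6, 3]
c1 = -3, c2 = -3

b = -3·v1 + -3·v2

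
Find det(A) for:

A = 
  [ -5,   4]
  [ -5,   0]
For a 2×2 matrix, det = ad - bc = (-5)(0) - (4)(-5) = 20

det(A) = 20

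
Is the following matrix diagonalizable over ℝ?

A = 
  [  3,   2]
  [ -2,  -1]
No

tr(A) = 2, det(A) = 1
Characteristic polynomial: λ² - tr(A)λ + det(A) = λ² - 2λ + 1
λ² - 2λ + 1 = (λ - 1)²
Eigenvalues: 1, 1
λ=1: alg. mult. = 2, geom. mult. = 2 - rank(A - (1)I) = 2 - 1 = 1
Sum of geometric multiplicities = 1 < n = 2, so there aren't enough independent eigenvectors.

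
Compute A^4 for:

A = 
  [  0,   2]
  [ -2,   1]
A² = A·A:
A²[1,1] = (0)(0) + (2)(-2) = -4
A²[1,2] = (0)(2) + (2)(1) = 2
A²[2,1] = (-2)(0) + (1)(-2) = -2
A²[2,2] = (-2)(2) + (1)(1) = -3
A² = 
  [ -4,   2]
  [ -2,  -3]

A^3 = A^2·A:
A^3[1,1] = (-4)(0) + (2)(-2) = -4
A^3[1,2] = (-4)(2) + (2)(1) = -6
A^3[2,1] = (-2)(0) + (-3)(-2) = 6
A^3[2,2] = (-2)(2) + (-3)(1) = -7
A^3 = 
  [ -4,  -6]
  [  6,  -7]

A^4 = A^3·A:
A^4[1,1] = (-4)(0) + (-6)(-2) = 12
A^4[1,2] = (-4)(2) + (-6)(1) = -14
A^4[2,1] = (6)(0) + (-7)(-2) = 14
A^4[2,2] = (6)(2) + (-7)(1) = 5
A^4 = 
  [ 12, -14]
  [ 14,   5]

Therefore
A^4 = 
  [ 12, -14]
  [ 14,   5]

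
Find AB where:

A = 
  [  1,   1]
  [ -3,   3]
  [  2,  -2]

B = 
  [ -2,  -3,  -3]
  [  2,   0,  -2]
AB = 
  [  0,  -3,  -5]
  [ 12,   9,   3]
  [ -8,  -6,  -2]

A is 3×2 and B is 2×3, so AB is 3×3. Each entry is (row of A)·(column of B):
AB[1,1] = (1)(-2) + (1)(2) = 0
AB[1,2] = (1)(-3) + (1)(0) = -3
AB[1,3] = (1)(-3) + (1)(-2) = -5
AB[2,1] = (-3)(-2) + (3)(2) = 12
AB[2,2] = (-3)(-3) + (3)(0) = 9
AB[2,3] = (-3)(-3) + (3)(-2) = 3
AB[3,1] = (2)(-2) + (-2)(2) = -8
AB[3,2] = (2)(-3) + (-2)(0) = -6
AB[3,3] = (2)(-3) + (-2)(-2) = -2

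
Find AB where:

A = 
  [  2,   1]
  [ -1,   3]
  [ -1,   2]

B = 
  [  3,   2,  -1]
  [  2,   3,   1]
A is 3×2 and B is 2×3, so AB is 3×3. Each entry is (row of A)·(column of B):
AB[1,1] = (2)(3) + (1)(2) = 8
AB[1,2] = (2)(2) + (1)(3) = 7
AB[1,3] = (2)(-1) + (1)(1) = -1
AB[2,1] = (-1)(3) + (3)(2) = 3
AB[2,2] = (-1)(2) + (3)(3) = 7
AB[2,3] = (-1)(-1) + (3)(1) = 4
AB[3,1] = (-1)(3) + (2)(2) = 1
AB[3,2] = (-1)(2) + (2)(3) = 4
AB[3,3] = (-1)(-1) + (2)(1) = 3

AB = 
  [  8,   7,  -1]
  [  3,   7,   4]
  [  1,   4,   3]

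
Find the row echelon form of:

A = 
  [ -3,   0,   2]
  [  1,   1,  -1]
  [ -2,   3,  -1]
Row operations:
R2 → R2 + (1/3)·R1
R3 → R3 - (2/3)·R1
R3 → R3 - (3)·R2

Resulting echelon form:
REF = 
  [  -3,    0,    2]
  [   0,    1, -1/3]
  [   0,    0, -4/3]

Rank = 3 (number of non-zero pivot rows).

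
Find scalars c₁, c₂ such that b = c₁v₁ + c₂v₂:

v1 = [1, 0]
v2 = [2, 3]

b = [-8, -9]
c1 = -2, c2 = -3

b = -2·v1 + -3·v2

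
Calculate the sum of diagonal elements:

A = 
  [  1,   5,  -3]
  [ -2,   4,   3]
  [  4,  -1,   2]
7

tr(A) = 1 + 4 + 2 = 7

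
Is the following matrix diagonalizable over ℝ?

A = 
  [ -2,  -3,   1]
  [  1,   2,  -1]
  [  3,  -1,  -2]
Yes

Characteristic polynomial: det(λI - A) = λ³ + 2λ² - 5λ - 6
Testing integer divisors of the constant term: p(-1) = 0, so (λ + 1) is a factor:
p(λ) = (λ + 1)(λ² + λ - 6)
λ² + λ - 6 = (λ + 3)(λ - 2)
Eigenvalues: -1, 2, -3
λ=-3: alg. mult. = 1, geom. mult. = 3 - rank(A - (-3)I) = 3 - 2 = 1
λ=-1: alg. mult. = 1, geom. mult. = 3 - rank(A - (-1)I) = 3 - 2 = 1
λ=2: alg. mult. = 1, geom. mult. = 3 - rank(A - (2)I) = 3 - 2 = 1
Sum of geometric multiplicities equals n, so A has n independent eigenvectors.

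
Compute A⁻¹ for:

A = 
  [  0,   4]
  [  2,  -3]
det(A) = (0)(-3) - (4)(2) = -8
For a 2×2 matrix, A⁻¹ = (1/det(A)) · [[d, -b], [-c, a]]
    = (-1/8) · [[-3, -4], [-2, 0]]

A⁻¹ = 
  [3/8, 1/2]
  [1/4,   0]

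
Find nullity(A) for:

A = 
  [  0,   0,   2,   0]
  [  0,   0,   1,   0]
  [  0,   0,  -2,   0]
nullity(A) = 3

Row reduce:
R2 → R2 - (1/2)·R1
R3 → R3 + (1)·R1
REF = 
  [  0,   0,   2,   0]
  [  0,   0,   0,   0]
  [  0,   0,   0,   0]
Pivot columns: 3 → 1 pivot.
rank(A) = 1, so nullity(A) = 4 - 1 = 3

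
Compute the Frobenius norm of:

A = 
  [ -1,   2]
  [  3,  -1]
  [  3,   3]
||A||_F = 5.745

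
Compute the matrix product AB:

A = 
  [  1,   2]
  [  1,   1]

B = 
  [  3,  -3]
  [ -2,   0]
AB = 
  [ -1,  -3]
  [  1,  -3]

A is 2×2 and B is 2×2, so AB is 2×2. Each entry is (row of A)·(column of B):
AB[1,1] = (1)(3) + (2)(-2) = -1
AB[1,2] = (1)(-3) + (2)(0) = -3
AB[2,1] = (1)(3) + (1)(-2) = 1
AB[2,2] = (1)(-3) + (1)(0) = -3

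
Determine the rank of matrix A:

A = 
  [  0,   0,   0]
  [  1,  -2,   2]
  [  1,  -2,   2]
Row reduce:
Swap R1 ↔ R2
R3 → R3 - (1)·R1
REF = 
  [  1,  -2,   2]
  [  0,   0,   0]
  [  0,   0,   0]
Pivot columns: 1 → 1 pivot.

rank(A) = 1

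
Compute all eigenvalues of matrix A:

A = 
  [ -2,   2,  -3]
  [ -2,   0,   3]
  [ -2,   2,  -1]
λ = -1, 2, -4

Characteristic polynomial: det(λI - A) = λ³ + 3λ² - 6λ - 8
Testing integer divisors of the constant term: p(-1) = 0, so (λ + 1) is a factor:
p(λ) = (λ + 1)(λ² + 2λ - 8)
λ² + 2λ - 8 = (λ + 4)(λ - 2)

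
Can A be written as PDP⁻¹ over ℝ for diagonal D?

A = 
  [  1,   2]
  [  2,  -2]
Yes

tr(A) = -1, det(A) = -6
Characteristic polynomial: λ² - tr(A)λ + det(A) = λ² + λ - 6
λ² + λ - 6 = (λ + 3)(λ - 2)
Eigenvalues: 2, -3
λ=-3: alg. mult. = 1, geom. mult. = 2 - rank(A - (-3)I) = 2 - 1 = 1
λ=2: alg. mult. = 1, geom. mult. = 2 - rank(A - (2)I) = 2 - 1 = 1
Sum of geometric multiplicities equals n, so A has n independent eigenvectors.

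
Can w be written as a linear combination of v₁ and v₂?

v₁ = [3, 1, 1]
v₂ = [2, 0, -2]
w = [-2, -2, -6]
Yes

Form the augmented matrix and row-reduce:
[v₁|v₂|w] = 
  [  3,   2,  -2]
  [  1,   0,  -2]
  [  1,  -2,  -6]
R2 → R2 - (1/3)·R1
R3 → R3 - (1/3)·R1
R3 → R3 - (4)·R2
REF = 
  [   3,    2,   -2]
  [   0, -2/3, -4/3]
  [   0,    0,    0]

No row of the form [0 0 | nonzero], so the system is consistent. Back-substitution gives c₁ = -2, c₂ = 2: w = (-2)·v₁ + (2)·v₂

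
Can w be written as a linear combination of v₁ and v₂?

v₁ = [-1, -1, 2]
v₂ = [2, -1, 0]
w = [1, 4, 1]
No

Form the augmented matrix and row-reduce:
[v₁|v₂|w] = 
  [ -1,   2,   1]
  [ -1,  -1,   4]
  [  2,   0,   1]
R2 → R2 - (1)·R1
R3 → R3 + (2)·R1
R3 → R3 + (4/3)·R2
REF = 
  [ -1,   2,   1]
  [  0,  -3,   3]
  [  0,   0,   7]

Row 3 reads [0 0 | 7], i.e. 0 = 7, so the system is inconsistent and w ∉ span{v₁, v₂}.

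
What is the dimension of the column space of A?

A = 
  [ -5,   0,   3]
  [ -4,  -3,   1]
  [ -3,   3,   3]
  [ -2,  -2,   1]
Row reduce:
R2 → R2 - (4/5)·R1
R3 → R3 - (3/5)·R1
R4 → R4 - (2/5)·R1
R3 → R3 + (1)·R2
R4 → R4 - (2/3)·R2
R4 → R4 + (11/3)·R3
REF = 
  [  -5,    0,    3]
  [   0,   -3, -7/5]
  [   0,    0, -1/5]
  [   0,    0,    0]
Pivot columns: 1, 2, 3 → 3 pivots.
dim(Col(A)) = number of pivot columns = 3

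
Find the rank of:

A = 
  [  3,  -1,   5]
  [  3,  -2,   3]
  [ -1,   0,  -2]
Row reduce:
R2 → R2 - (1)·R1
R3 → R3 + (1/3)·R1
R3 → R3 - (1/3)·R2
REF = 
  [  3,  -1,   5]
  [  0,  -1,  -2]
  [  0,   0, 1/3]
Pivot columns: 1, 2, 3 → 3 pivots.

rank(A) = 3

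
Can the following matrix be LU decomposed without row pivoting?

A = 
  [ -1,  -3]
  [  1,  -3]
Yes.
A[1,1] = -1 ≠ 0, so Gaussian elimination proceeds without a row swap: multiplier ℓ₂₁ = (1)/(-1) = -1, and U[2,2] = -3 - (-1)(-3) = -6.
L = 
  [  1,   0]
  [ -1,   1]
U = 
  [ -1,  -3]
  [  0,  -6]
Check row 2 of LU: [(-1)(-1), (-1)(-3) + (-6)] = [1, -3] = row 2 of A ✓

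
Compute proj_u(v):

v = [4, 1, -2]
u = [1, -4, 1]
proj_u(v) = [-1/9, 4/9, -1/9]

v·u = (4)(1) + (1)(-4) + (-2)(1) = -2
u·u = (1)² + (-4)² + (1)² = 18
proj_u(v) = (v·u / u·u) × u = (-2/18) × u = (-1/9) × u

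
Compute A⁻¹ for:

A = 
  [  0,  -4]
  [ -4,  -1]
det(A) = (0)(-1) - (-4)(-4) = -16
For a 2×2 matrix, A⁻¹ = (1/det(A)) · [[d, -b], [-c, a]]
    = (-1/16) · [[-1, 4], [4, 0]]

A⁻¹ = 
  [1/16, -1/4]
  [-1/4,    0]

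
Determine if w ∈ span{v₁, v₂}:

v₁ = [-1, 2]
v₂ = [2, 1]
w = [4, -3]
Yes

Form the augmented matrix and row-reduce:
[v₁|v₂|w] = 
  [ -1,   2,   4]
  [  2,   1,  -3]
R2 → R2 + (2)·R1
REF = 
  [ -1,   2,   4]
  [  0,   5,   5]

No row of the form [0 0 | nonzero], so the system is consistent. Back-substitution gives c₁ = -2, c₂ = 1: w = (-2)·v₁ + (1)·v₂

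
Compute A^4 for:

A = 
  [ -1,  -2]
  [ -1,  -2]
A² = A·A:
A²[1,1] = (-1)(-1) + (-2)(-1) = 3
A²[1,2] = (-1)(-2) + (-2)(-2) = 6
A²[2,1] = (-1)(-1) + (-2)(-1) = 3
A²[2,2] = (-1)(-2) + (-2)(-2) = 6
A² = 
  [  3,   6]
  [  3,   6]

A^3 = A^2·A:
A^3[1,1] = (3)(-1) + (6)(-1) = -9
A^3[1,2] = (3)(-2) + (6)(-2) = -18
A^3[2,1] = (3)(-1) + (6)(-1) = -9
A^3[2,2] = (3)(-2) + (6)(-2) = -18
A^3 = 
  [ -9, -18]
  [ -9, -18]

A^4 = A^3·A:
A^4[1,1] = (-9)(-1) + (-18)(-1) = 27
A^4[1,2] = (-9)(-2) + (-18)(-2) = 54
A^4[2,1] = (-9)(-1) + (-18)(-1) = 27
A^4[2,2] = (-9)(-2) + (-18)(-2) = 54
A^4 = 
  [ 27,  54]
  [ 27,  54]

Therefore
A^4 = 
  [ 27,  54]
  [ 27,  54]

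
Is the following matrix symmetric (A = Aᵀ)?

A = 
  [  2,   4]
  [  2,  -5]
No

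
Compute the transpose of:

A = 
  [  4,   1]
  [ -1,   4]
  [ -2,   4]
Aᵀ = 
  [  4,  -1,  -2]
  [  1,   4,   4]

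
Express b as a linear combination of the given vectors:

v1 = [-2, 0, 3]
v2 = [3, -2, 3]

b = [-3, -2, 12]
c1 = 3, c2 = 1

b = 3·v1 + 1·v2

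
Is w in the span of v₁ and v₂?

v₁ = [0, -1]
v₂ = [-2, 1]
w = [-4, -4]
Yes

Form the augmented matrix and row-reduce:
[v₁|v₂|w] = 
  [  0,  -2,  -4]
  [ -1,   1,  -4]
Swap R1 ↔ R2
REF = 
  [ -1,   1,  -4]
  [  0,  -2,  -4]

No row of the form [0 0 | nonzero], so the system is consistent. Back-substitution gives c₁ = 6, c₂ = 2: w = (6)·v₁ + (2)·v₂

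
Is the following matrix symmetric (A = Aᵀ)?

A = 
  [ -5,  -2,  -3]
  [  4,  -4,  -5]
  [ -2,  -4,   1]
No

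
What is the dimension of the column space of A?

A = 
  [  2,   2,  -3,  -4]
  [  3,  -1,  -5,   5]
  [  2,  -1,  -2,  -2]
dim(Col(A)) = 3

Row reduce:
R2 → R2 - (3/2)·R1
R3 → R3 - (1)·R1
R3 → R3 - (3/4)·R2
REF = 
  [    2,     2,    -3,    -4]
  [    0,    -4,  -1/2,    11]
  [    0,     0,  11/8, -25/4]
Pivot columns: 1, 2, 3 → 3 pivots.
dim(Col(A)) = number of pivot columns = 3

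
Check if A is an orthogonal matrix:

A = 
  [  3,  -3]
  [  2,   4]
No

AᵀA = 
  [ 13,  -1]
  [ -1,  25]
≠ I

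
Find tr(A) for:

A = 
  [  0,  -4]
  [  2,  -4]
-4

tr(A) = 0 + -4 = -4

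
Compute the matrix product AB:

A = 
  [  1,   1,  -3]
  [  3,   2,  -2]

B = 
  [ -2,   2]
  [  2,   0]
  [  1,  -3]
AB = 
  [ -3,  11]
  [ -4,  12]

A is 2×3 and B is 3×2, so AB is 2×2. Each entry is (row of A)·(column of B):
AB[1,1] = (1)(-2) + (1)(2) + (-3)(1) = -3
AB[1,2] = (1)(2) + (1)(0) + (-3)(-3) = 11
AB[2,1] = (3)(-2) + (2)(2) + (-2)(1) = -4
AB[2,2] = (3)(2) + (2)(0) + (-2)(-3) = 12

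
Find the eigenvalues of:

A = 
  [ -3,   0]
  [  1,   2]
λ = 2, -3

tr(A) = -1, det(A) = -6
Characteristic polynomial: λ² - tr(A)λ + det(A) = λ² + λ - 6
λ² + λ - 6 = (λ + 3)(λ - 2)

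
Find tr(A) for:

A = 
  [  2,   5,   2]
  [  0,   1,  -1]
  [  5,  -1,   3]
6

tr(A) = 2 + 1 + 3 = 6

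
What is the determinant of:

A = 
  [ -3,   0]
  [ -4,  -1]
3

For a 2×2 matrix, det = ad - bc = (-3)(-1) - (0)(-4) = 3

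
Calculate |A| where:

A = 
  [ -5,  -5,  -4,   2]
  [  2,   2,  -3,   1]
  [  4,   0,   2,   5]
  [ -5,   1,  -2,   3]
Cofactor expansion along row 1: det(A) = a₁₁M₁₁ - a₁₂M₁₂ + a₁₃M₁₃ - a₁₄M₁₄

M₁₁ = det[[2, -3, 1]; [0, 2, 5]; [1, -2, 3]]
  = (2)·((2)(3) - (5)(-2)) - (-3)·((0)(3) - (5)(1)) + (1)·((0)(-2) - (2)(1))
  = (2)(16) - (-3)(-5) + (1)(-2)
  = 15
M₁₂ = det[[2, -3, 1]; [4, 2, 5]; [-5, -2, 3]]
  = (2)·((2)(3) - (5)(-2)) - (-3)·((4)(3) - (5)(-5)) + (1)·((4)(-2) - (2)(-5))
  = (2)(16) - (-3)(37) + (1)(2)
  = 145
M₁₃ = det[[2, 2, 1]; [4, 0, 5]; [-5, 1, 3]]
  = (2)·((0)(3) - (5)(1)) - (2)·((4)(3) - (5)(-5)) + (1)·((4)(1) - (0)(-5))
  = (2)(-5) - (2)(37) + (1)(4)
  = -80
M₁₄ = det[[2, 2, -3]; [4, 0, 2]; [-5, 1, -2]]
  = (2)·((0)(-2) - (2)(1)) - (2)·((4)(-2) - (2)(-5)) + (-3)·((4)(1) - (0)(-5))
  = (2)(-2) - (2)(2) + (-3)(4)
  = -20

det(A) = (-5)(15) - (-5)(145) + (-4)(-80) - (2)(-20) = 1010

det(A) = 1010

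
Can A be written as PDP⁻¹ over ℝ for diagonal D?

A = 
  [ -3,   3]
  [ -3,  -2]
No

tr(A) = -5, det(A) = 15
Characteristic polynomial: λ² - tr(A)λ + det(A) = λ² + 5λ + 15
λ² + 5λ + 15 = 0  ⇒  λ = (-5 ± √((5)² - 4·(15)))/2 = (-5 ± √(-35))/2
  = (-5 + i√35)/2,  (-5 - i√35)/2
Eigenvalues: (-5 + i√35)/2, (-5 - i√35)/2  (≈ -2.5 + 2.958i, -2.5 - 2.958i)
Has complex eigenvalues (not diagonalizable over ℝ).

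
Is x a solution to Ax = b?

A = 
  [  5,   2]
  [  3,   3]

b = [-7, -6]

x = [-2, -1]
No

Ax = [-12, -9] ≠ b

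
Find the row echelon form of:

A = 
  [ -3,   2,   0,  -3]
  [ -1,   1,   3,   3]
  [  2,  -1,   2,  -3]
Row operations:
R2 → R2 - (1/3)·R1
R3 → R3 + (2/3)·R1
R3 → R3 - (1)·R2

Resulting echelon form:
REF = 
  [ -3,   2,   0,  -3]
  [  0, 1/3,   3,   4]
  [  0,   0,  -1,  -9]

Rank = 3 (number of non-zero pivot rows).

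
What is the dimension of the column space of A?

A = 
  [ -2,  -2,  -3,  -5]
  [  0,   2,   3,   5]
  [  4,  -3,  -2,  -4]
Row reduce:
R3 → R3 + (2)·R1
R3 → R3 + (7/2)·R2
REF = 
  [ -2,  -2,  -3,  -5]
  [  0,   2,   3,   5]
  [  0,   0, 5/2, 7/2]
Pivot columns: 1, 2, 3 → 3 pivots.
dim(Col(A)) = number of pivot columns = 3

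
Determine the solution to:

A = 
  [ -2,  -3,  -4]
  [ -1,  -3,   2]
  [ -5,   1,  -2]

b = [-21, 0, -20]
x = [3, 1, 3]

Row reduce the augmented matrix [A|b]:
R2 → R2 - (1/2)·R1
R3 → R3 - (5/2)·R1
R3 → R3 + (17/3)·R2
REF = 
  [  -2,   -3,   -4,  -21]
  [   0, -3/2,    4, 21/2]
  [   0,    0, 92/3,   92]

Back-substitution:
x₃ = 92 / (92/3) = 3
x₂ = (21/2 - (4)(3)) / (-3/2) = 1
x₁ = (-21 - (-3)(1) - (-4)(3)) / (-2) = 3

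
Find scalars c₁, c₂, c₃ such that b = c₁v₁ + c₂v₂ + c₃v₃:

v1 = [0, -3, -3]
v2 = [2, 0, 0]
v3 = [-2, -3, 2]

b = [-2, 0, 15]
c1 = -3, c2 = 2, c3 = 3

b = -3·v1 + 2·v2 + 3·v3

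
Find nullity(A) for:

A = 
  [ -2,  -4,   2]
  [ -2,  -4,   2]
nullity(A) = 2

Row reduce:
R2 → R2 - (1)·R1
REF = 
  [ -2,  -4,   2]
  [  0,   0,   0]
Pivot columns: 1 → 1 pivot.
rank(A) = 1, so nullity(A) = 3 - 1 = 2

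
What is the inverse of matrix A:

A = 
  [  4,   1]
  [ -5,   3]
det(A) = (4)(3) - (1)(-5) = 17
For a 2×2 matrix, A⁻¹ = (1/det(A)) · [[d, -b], [-c, a]]
    = (1/17) · [[3, -1], [5, 4]]

A⁻¹ = 
  [ 3/17, -1/17]
  [ 5/17,  4/17]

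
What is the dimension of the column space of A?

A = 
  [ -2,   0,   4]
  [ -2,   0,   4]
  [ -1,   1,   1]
Row reduce:
R2 → R2 - (1)·R1
R3 → R3 - (1/2)·R1
Swap R2 ↔ R3
REF = 
  [ -2,   0,   4]
  [  0,   1,  -1]
  [  0,   0,   0]
Pivot columns: 1, 2 → 2 pivots.
dim(Col(A)) = number of pivot columns = 2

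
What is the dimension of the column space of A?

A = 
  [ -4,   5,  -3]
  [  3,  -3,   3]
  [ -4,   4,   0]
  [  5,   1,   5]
dim(Col(A)) = 3

Row reduce:
R2 → R2 + (3/4)·R1
R3 → R3 - (1)·R1
R4 → R4 + (5/4)·R1
R3 → R3 + (4/3)·R2
R4 → R4 - (29/3)·R2
R4 → R4 + (3/2)·R3
REF = 
  [ -4,   5,  -3]
  [  0, 3/4, 3/4]
  [  0,   0,   4]
  [  0,   0,   0]
Pivot columns: 1, 2, 3 → 3 pivots.
dim(Col(A)) = number of pivot columns = 3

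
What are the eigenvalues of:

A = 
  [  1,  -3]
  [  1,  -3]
tr(A) = -2, det(A) = 0
Characteristic polynomial: λ² - tr(A)λ + det(A) = λ² + 2λ
λ² + 2λ = λ(λ + 2)

λ = 0, -2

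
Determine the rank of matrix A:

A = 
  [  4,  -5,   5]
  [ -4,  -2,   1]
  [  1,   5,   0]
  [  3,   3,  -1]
Row reduce:
R2 → R2 + (1)·R1
R3 → R3 - (1/4)·R1
R4 → R4 - (3/4)·R1
R3 → R3 + (25/28)·R2
R4 → R4 + (27/28)·R2
R4 → R4 - (29/115)·R3
REF = 
  [     4,     -5,      5]
  [     0,     -7,      6]
  [     0,      0, 115/28]
  [     0,      0,      0]
Pivot columns: 1, 2, 3 → 3 pivots.

rank(A) = 3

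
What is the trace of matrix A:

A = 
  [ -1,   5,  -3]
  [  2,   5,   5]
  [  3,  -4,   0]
4

tr(A) = -1 + 5 + 0 = 4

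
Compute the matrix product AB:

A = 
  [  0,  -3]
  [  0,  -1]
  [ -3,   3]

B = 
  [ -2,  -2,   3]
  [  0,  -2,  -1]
AB = 
  [  0,   6,   3]
  [  0,   2,   1]
  [  6,   0, -12]

A is 3×2 and B is 2×3, so AB is 3×3. Each entry is (row of A)·(column of B):
AB[1,1] = (0)(-2) + (-3)(0) = 0
AB[1,2] = (0)(-2) + (-3)(-2) = 6
AB[1,3] = (0)(3) + (-3)(-1) = 3
AB[2,1] = (0)(-2) + (-1)(0) = 0
AB[2,2] = (0)(-2) + (-1)(-2) = 2
AB[2,3] = (0)(3) + (-1)(-1) = 1
AB[3,1] = (-3)(-2) + (3)(0) = 6
AB[3,2] = (-3)(-2) + (3)(-2) = 0
AB[3,3] = (-3)(3) + (3)(-1) = -12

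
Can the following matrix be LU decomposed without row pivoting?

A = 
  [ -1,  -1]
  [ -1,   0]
Yes.
A[1,1] = -1 ≠ 0, so Gaussian elimination proceeds without a row swap: multiplier ℓ₂₁ = (-1)/(-1) = 1, and U[2,2] = 0 - (1)(-1) = 1.
L = 
  [  1,   0]
  [  1,   1]
U = 
  [ -1,  -1]
  [  0,   1]
Check row 2 of LU: [(1)(-1), (1)(-1) + 1] = [-1, 0] = row 2 of A ✓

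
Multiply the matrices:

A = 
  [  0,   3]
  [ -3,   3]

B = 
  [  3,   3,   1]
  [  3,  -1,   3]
A is 2×2 and B is 2×3, so AB is 2×3. Each entry is (row of A)·(column of B):
AB[1,1] = (0)(3) + (3)(3) = 9
AB[1,2] = (0)(3) + (3)(-1) = -3
AB[1,3] = (0)(1) + (3)(3) = 9
AB[2,1] = (-3)(3) + (3)(3) = 0
AB[2,2] = (-3)(3) + (3)(-1) = -12
AB[2,3] = (-3)(1) + (3)(3) = 6

AB = 
  [  9,  -3,   9]
  [  0, -12,   6]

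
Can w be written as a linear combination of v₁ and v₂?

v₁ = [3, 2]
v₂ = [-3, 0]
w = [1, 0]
Yes

Form the augmented matrix and row-reduce:
[v₁|v₂|w] = 
  [  3,  -3,   1]
  [  2,   0,   0]
R2 → R2 - (2/3)·R1
REF = 
  [   3,   -3,    1]
  [   0,    2, -2/3]

No row of the form [0 0 | nonzero], so the system is consistent. Back-substitution gives c₁ = 0, c₂ = -1/3: w = (0)·v₁ + (-1/3)·v₂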